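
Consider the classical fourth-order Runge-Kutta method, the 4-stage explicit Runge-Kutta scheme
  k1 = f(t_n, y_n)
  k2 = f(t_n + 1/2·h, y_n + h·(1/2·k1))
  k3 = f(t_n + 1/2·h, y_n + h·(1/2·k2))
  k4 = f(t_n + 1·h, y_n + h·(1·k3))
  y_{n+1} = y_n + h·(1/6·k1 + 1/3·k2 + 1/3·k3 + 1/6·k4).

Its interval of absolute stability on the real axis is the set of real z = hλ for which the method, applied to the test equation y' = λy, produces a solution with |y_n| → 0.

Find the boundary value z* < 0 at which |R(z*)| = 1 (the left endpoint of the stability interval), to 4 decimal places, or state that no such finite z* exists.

z* = -2.7853.

On y'=λy, z=hλ:
  order 4, 4-stage ⇒ R(z)=1+z+z^2/2+z^3/6+z^4/24
  (e.g. R(-1.59)=0.27041, |R|=0.27041)

Boundary: |R(x)|=1, x<0.
x=-1.59: |R|=0.2704
|R(-3.17)|=1.7528 |R(-2.79)|=1.0071 |R(-0.76)|=0.4695
Bisect:
  x_lo=-3.3007 |R|=2.0988  x_hi=-0.2122 |R|=0.8088
  mid=-1.75642 |R|=0.27954 →hi
  mid=-2.52856 |R|=0.67707 →hi
  mid=-2.91462 |R|=1.21315 →lo
  mid=-2.72159 |R|=0.90813 →hi
  mid=-2.81811 |R|=1.05061 →lo
  mid=-2.76985 |R|=0.97696 →hi
  mid=-2.79398 |R|=1.01317 →lo
  mid=-2.78191 |R|=0.99491 →hi
  mid=-2.78794 |R|=1.00400 →lo
  ...
  [-2.78531,-2.78512] ⇒ x*=-2.7853
So |R|<1 on (-2.7853, 0).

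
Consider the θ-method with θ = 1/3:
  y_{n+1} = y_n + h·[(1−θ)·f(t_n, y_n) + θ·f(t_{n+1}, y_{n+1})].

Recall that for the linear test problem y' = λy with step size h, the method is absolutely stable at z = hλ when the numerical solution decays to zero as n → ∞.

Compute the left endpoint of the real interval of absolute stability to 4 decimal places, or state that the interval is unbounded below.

left endpoint -6.0000.

Set f=λy, z=hλ:
  y_{n+1} = y_n + z·[2/3·y_n + 1/3·y_{n+1}] ⇒ (1 − 1/3z)y_{n+1} = (1 + 2/3z)y_n
  Hence R(z) = (1 + 2/3z)/(1 − 1/3z).

Need |R(x)|<1, x<0.
x=-1.04: |R|=0.2277
R=−1: 1+2/3x = −1+1/3x ⇒ -1/3x=2 ⇒ x=2/(-1/3)=-6.0000
Confirm numerically:
  x=-4.787: |R|=0.84423 <1
  x=-3.418: |R|=0.59769 <1
  x=-3.155: |R|=0.53777 <1
  x=-2.460: |R|=0.35165 <1
  x=-6.424: |R|=1.04499 >1
  x=-6.104: |R|=1.01142 >1
  x=-6.034: |R|=1.00376 >1
So |R|<1 on (-6.0000, 0).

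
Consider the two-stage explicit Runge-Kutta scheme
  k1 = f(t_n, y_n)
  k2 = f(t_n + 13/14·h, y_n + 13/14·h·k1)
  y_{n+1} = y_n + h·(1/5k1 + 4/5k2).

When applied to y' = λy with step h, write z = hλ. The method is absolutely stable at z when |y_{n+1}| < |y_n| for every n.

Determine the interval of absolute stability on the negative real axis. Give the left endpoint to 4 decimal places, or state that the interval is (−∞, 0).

(-1.3462, 0).

On y'=λy, z=hλ:
  k1=λy_n ⇒ h·k1=z·y_n;  k2=λ(1+13/14z)y_n ⇒ h·k2=z(1+13/14z)y_n
  y_{n+1}/y_n = 1 + 1/5z + 4/5z(1+13/14z) = 1 + z + 26/35z²
  R(z) = 1 + z + 26/35z².

Solve |R(x)|<1 on ℝ⁻.
x=-0.84: |R|=0.6842
R=1: x+26/35x²=0 ⇒ x=−35/26=-1.3462; min R=1−1/(4·26/35)=0.6635>−1
Confirm numerically:
  x=-1.181: |R|=0.85511 <1
  x=-0.894: |R|=0.69972 <1
  x=-0.772: |R|=0.67073 <1
  x=-0.574: |R|=0.67075 <1
  x=-1.888: |R|=1.75995 >1
  x=-1.532: |R|=1.21150 >1
  x=-1.404: |R|=1.06033 >1
Interval (-1.3462, 0).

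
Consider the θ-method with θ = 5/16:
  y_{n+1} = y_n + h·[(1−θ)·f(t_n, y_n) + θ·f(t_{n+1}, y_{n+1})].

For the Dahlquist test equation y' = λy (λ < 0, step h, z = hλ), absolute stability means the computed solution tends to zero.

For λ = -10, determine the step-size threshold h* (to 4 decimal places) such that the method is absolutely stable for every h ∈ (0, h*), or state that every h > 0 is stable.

(-5.3333,0); λ=-10 ⇒ h* = (16/3)/10 = 0.5333.

With y'=λy (z=hλ):
  y_{n+1} = y_n + z·[11/16·y_n + 5/16·y_{n+1}] ⇒ (1 − 5/16z)y_{n+1} = (1 + 11/16z)y_n
  ⇒ R(z) = (1 + 11/16z)/(1 − 5/16z).

Boundary: |R(x)|=1, x<0.
x=-1.48: |R|=0.0120
R=−1: 1+11/16x = −1+5/16x ⇒ -3/8x=2 ⇒ x=2/(-3/8)=-5.3333
Confirm numerically:
  x=-4.200: |R|=0.81622 <1
  x=-3.575: |R|=0.68856 <1
  x=-3.146: |R|=0.58639 <1
  x=-3.004: |R|=0.54945 <1
  x=-5.788: |R|=1.06070 >1
  x=-5.733: |R|=1.05369 >1
  x=-5.508: |R|=1.02407 >1
Stable set (-5.3333, 0).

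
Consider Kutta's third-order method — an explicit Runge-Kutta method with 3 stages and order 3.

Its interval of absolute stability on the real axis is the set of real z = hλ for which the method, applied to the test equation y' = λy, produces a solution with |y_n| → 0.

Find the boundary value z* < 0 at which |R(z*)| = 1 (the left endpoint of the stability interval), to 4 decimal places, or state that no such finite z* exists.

z* = -2.5127.

Test eqn y'=λy, z=hλ:
  order 3, 3-stage ⇒ R(z)=1+z+z^2/2+z^3/6
  (e.g. R(-0.7)=0.48783, |R|=0.48783)

Find x<0 with |R(x)|<1.
x=-0.7: |R|=0.4878
|R(-2.4)|=0.8240 |R(-2.24)|=0.6044 |R(-0.54)|=0.5796
Bisect:
  x_lo=-3.3746 |R|=3.0857  x_hi=-0.1329 |R|=0.8755
  mid=-1.75377 |R|=0.11493 →hi
  mid=-2.56421 |R|=1.08664 →lo
  mid=-2.15899 |R|=0.50563 →hi
  mid=-2.36160 |R|=0.76819 →hi
  mid=-2.46290 |R|=0.91991 →hi
  mid=-2.51356 |R|=1.00133 →lo
  mid=-2.48823 |R|=0.96014 →hi
  mid=-2.50089 |R|=0.98062 →hi
  mid=-2.50722 |R|=0.99094 →hi
  ...
  [-2.51276,-2.51257] ⇒ x*=-2.5127
Interval (-2.5127, 0).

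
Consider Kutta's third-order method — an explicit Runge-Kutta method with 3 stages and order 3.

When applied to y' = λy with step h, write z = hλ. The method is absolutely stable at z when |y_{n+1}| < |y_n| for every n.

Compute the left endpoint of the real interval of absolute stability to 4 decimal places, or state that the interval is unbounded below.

z* = -2.5127.

On y'=λy, z=hλ:
  order 3, 3-stage ⇒ R(z)=1+z+z^2/2+z^3/6
  (e.g. R(-0.87)=0.39870, |R|=0.39870)

Solve |R(x)|<1 on ℝ⁻.
x=-0.87: |R|=0.3987
|R(-1.47)|=0.0810 |R(-1.24)|=0.2110 |R(-0.92)|=0.3734
Bisect:
  x_lo=-3.4029 |R|=3.1806  x_hi=-0.3561 |R|=0.6998
  mid=-1.87953 |R|=0.21983 →hi
  mid=-2.64123 |R|=1.22410 →lo
  mid=-2.26038 |R|=0.63056 →hi
  mid=-2.45081 |R|=0.90102 →hi
  mid=-2.54602 |R|=1.05555 →lo
  mid=-2.49841 |R|=0.97659 →hi
  mid=-2.52222 |R|=1.01564 →lo
  mid=-2.51032 |R|=0.99601 →hi
  mid=-2.51627 |R|=1.00580 →lo
  ...
  [-2.51292,-2.51273] ⇒ x*=-2.5127
Stable set (-2.5127, 0).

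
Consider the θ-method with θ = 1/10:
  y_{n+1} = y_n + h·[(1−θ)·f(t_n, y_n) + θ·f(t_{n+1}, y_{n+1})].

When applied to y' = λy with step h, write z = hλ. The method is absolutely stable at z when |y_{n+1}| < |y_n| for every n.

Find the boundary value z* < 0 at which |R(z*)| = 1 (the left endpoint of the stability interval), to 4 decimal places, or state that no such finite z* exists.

z* = -2.5000.

On y'=λy, z=hλ:
  y_{n+1} = y_n + z·[9/10·y_n + 1/10·y_{n+1}] ⇒ (1 − 1/10z)y_{n+1} = (1 + 9/10z)y_n
  ⇒ R(z) = (1 + 9/10z)/(1 − 1/10z).

Boundary: |R(x)|=1, x<0.
x=-1.64: |R|=0.4089
R=−1: 1+9/10x = −1+1/10x ⇒ -4/5x=2 ⇒ x=2/(-4/5)=-2.5000
Confirm numerically:
  x=-2.192: |R|=0.79790 <1
  x=-1.930: |R|=0.61777 <1
  x=-1.481: |R|=0.28996 <1
  x=-2.744: |R|=1.15317 >1
  x=-2.681: |R|=1.11419 >1
Interval (-2.5000, 0).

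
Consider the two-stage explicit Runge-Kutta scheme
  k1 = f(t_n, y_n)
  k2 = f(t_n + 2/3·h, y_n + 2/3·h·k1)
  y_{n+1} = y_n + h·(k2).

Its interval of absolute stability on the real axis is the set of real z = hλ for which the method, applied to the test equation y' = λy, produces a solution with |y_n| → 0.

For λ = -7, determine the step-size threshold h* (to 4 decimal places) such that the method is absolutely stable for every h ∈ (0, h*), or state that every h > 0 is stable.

With y'=λy (z=hλ):
  k1=λy_n ⇒ h·k1=z·y_n;  k2=λ(1+2/3z)y_n ⇒ h·k2=z(1+2/3z)y_n
  y_{n+1}/y_n = 1 + z(1+2/3z) = 1 + z + 2/3z²
  ⇒ R(z) = 1 + z + 2/3z².

Solve |R(x)|<1 on ℝ⁻.
x=-1.69: |R|=1.2141
R=1: x+2/3x²=0 ⇒ x=−3/2=-1.5000; min R=1−1/(4·2/3)=0.6250>−1
Confirm numerically:
  x=-1.451: |R|=0.95260 <1
  x=-0.849: |R|=0.63153 <1
  x=-0.740: |R|=0.62507 <1
  x=-2.068: |R|=1.78308 >1
  x=-1.908: |R|=1.51898 >1
  x=-1.732: |R|=1.26788 >1
Stable set (-1.5000, 0).

(-1.5000,0); λ=-7 ⇒ h* = (3/2)/7 = 0.2143.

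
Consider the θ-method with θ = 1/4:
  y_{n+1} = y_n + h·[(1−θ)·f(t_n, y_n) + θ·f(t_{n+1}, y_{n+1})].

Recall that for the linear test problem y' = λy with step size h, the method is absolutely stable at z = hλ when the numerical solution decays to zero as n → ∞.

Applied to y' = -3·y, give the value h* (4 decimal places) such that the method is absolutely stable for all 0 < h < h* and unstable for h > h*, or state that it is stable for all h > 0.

Test eqn y'=λy, z=hλ:
  y_{n+1} = y_n + z·[3/4·y_n + 1/4·y_{n+1}] ⇒ (1 − 1/4z)y_{n+1} = (1 + 3/4z)y_n
  ⇒ R(z) = (1 + 3/4z)/(1 − 1/4z).

Need |R(x)|<1, x<0.
x=-1.59: |R|=0.1377
R=−1: 1+3/4x = −1+1/4x ⇒ -1/2x=2 ⇒ x=2/(-1/2)=-4.0000
Confirm numerically:
  x=-3.823: |R|=0.95475 <1
  x=-2.905: |R|=0.68284 <1
  x=-2.267: |R|=0.44694 <1
  x=-1.613: |R|=0.14947 <1
  x=-4.260: |R|=1.06295 >1
  x=-4.024: |R|=1.00598 >1
So |R|<1 on (-4.0000, 0).

(-4.0000,0); λ=-3 ⇒ h* = (4)/3 = 1.3333.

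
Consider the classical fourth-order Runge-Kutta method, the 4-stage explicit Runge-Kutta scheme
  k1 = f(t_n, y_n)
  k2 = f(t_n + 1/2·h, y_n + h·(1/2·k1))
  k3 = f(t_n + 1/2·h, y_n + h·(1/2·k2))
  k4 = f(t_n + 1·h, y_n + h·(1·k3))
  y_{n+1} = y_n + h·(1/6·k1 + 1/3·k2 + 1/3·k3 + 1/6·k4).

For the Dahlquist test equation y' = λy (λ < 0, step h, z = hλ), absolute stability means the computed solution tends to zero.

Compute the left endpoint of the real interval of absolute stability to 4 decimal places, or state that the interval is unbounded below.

With y'=λy (z=hλ):
  order 4, 4-stage ⇒ R(z)=1+z+z^2/2+z^3/6+z^4/24
  (e.g. R(-0.66)=0.51779, |R|=0.51779)

Solve |R(x)|<1 on ℝ⁻.
x=-0.66: |R|=0.5178
|R(-2.7)|=0.8788 |R(-1.56)|=0.2708 |R(-0.94)|=0.3959
Bisect:
  x_lo=-3.6197 |R|=3.1800  x_hi=-0.3314 |R|=0.7180
  mid=-1.97555 |R|=0.32548 →hi
  mid=-2.79764 |R|=1.01877 →lo
  mid=-2.38659 |R|=0.54748 →hi
  mid=-2.59211 |R|=0.74573 →hi
  mid=-2.69488 |R|=0.87202 →hi
  mid=-2.74626 |R|=0.94272 →hi
  mid=-2.77195 |R|=0.98006 →hi
  mid=-2.78479 |R|=0.99924 →hi
  mid=-2.79121 |R|=1.00896 →lo
  mid=-2.78800 |R|=1.00409 →lo
  ...
  [-2.78539,-2.78519] ⇒ x*=-2.7853
So |R|<1 on (-2.7853, 0).

z* = -2.7853.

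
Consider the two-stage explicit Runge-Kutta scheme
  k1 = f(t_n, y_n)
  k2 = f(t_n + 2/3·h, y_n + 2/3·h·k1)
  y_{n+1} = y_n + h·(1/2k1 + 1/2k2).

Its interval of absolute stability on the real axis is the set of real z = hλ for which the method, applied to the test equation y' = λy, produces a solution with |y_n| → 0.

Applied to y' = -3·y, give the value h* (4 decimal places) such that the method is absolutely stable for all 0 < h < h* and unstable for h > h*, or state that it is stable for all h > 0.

(-3.0000,0); λ=-3 ⇒ h* = (3)/3 = 1.0000.

Test eqn y'=λy, z=hλ:
  k1=λy_n ⇒ h·k1=z·y_n;  k2=λ(1+2/3z)y_n ⇒ h·k2=z(1+2/3z)y_n
  y_{n+1}/y_n = 1 + 1/2z + 1/2z(1+2/3z) = 1 + z + 1/3z²
  so R(z) = 1 + z + 1/3z².

Need |R(x)|<1, x<0.
x=-1.56: |R|=0.2512
R=1: x+1/3x²=0 ⇒ x=−3=-3.0000; min R=1−1/(4·1/3)=0.2500>−1
Confirm numerically:
  x=-2.937: |R|=0.93832 <1
  x=-2.822: |R|=0.83256 <1
  x=-2.404: |R|=0.52241 <1
  x=-3.488: |R|=1.56738 >1
  x=-3.144: |R|=1.15091 >1
Stable set (-3.0000, 0).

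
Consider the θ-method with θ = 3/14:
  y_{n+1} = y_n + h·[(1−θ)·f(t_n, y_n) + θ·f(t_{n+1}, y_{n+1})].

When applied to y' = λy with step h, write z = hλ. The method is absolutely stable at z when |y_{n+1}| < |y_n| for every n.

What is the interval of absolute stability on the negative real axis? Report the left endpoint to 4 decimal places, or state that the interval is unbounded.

(-3.5000, 0).

Test eqn y'=λy, z=hλ:
  y_{n+1} = y_n + z·[11/14·y_n + 3/14·y_{n+1}] ⇒ (1 − 3/14z)y_{n+1} = (1 + 11/14z)y_n
  Hence R(z) = (1 + 11/14z)/(1 − 3/14z).

Need |R(x)|<1, x<0.
x=-1.52: |R|=0.1466
R=−1: 1+11/14x = −1+3/14x ⇒ -4/7x=2 ⇒ x=2/(-4/7)=-3.5000
Confirm numerically:
  x=-2.861: |R|=0.77364 <1
  x=-1.528: |R|=0.15110 <1
  x=-1.506: |R|=0.13857 <1
  x=-4.086: |R|=1.17854 >1
  x=-3.797: |R|=1.09358 >1
  x=-3.756: |R|=1.08105 >1
So |R|<1 on (-3.5000, 0).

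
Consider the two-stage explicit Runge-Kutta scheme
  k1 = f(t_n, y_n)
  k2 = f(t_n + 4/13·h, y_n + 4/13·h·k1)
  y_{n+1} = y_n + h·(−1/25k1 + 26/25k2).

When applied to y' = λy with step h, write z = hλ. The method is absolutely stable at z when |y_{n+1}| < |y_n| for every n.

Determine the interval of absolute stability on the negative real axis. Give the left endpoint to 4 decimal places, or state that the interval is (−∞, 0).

Test eqn y'=λy, z=hλ:
  k1=λy_n ⇒ h·k1=z·y_n;  k2=λ(1+4/13z)y_n ⇒ h·k2=z(1+4/13z)y_n
  y_{n+1}/y_n = 1 − 1/25z + 26/25z(1+4/13z) = 1 + z + 8/25z²
  R(z) = 1 + z + 8/25z².

Boundary: |R(x)|=1, x<0.
x=-1.3: |R|=0.2408
R=1: x+8/25x²=0 ⇒ x=−25/8=-3.1250; min R=1−1/(4·8/25)=0.2188>−1
Confirm numerically:
  x=-3.003: |R|=0.88276 <1
  x=-2.570: |R|=0.54357 <1
  x=-1.398: |R|=0.22741 <1
  x=-1.379: |R|=0.22953 <1
  x=-3.237: |R|=1.11601 >1
  x=-3.236: |R|=1.11494 >1
Stable set (-3.1250, 0).

(-3.1250, 0).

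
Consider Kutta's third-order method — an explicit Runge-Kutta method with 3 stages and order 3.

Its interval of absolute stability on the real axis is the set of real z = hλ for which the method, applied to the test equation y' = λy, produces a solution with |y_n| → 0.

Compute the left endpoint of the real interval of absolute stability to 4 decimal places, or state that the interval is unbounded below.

z* = -2.5127.

With y'=λy (z=hλ):
  order 3, 3-stage ⇒ R(z)=1+z+z^2/2+z^3/6
  (e.g. R(-1.69)=-0.06642, |R|=0.06642)

Need |R(x)|<1, x<0.
x=-1.69: |R|=0.0664
|R(-2.66)|=1.2590 |R(-2.3)|=0.6828 |R(-1.88)|=0.2202
Bisect:
  x_lo=-3.0101 |R|=2.0253  x_hi=-0.3254 |R|=0.7218
  mid=-1.66774 |R|=0.05016 →hi
  mid=-2.33891 |R|=0.73616 →hi
  mid=-2.67450 |R|=1.28645 →lo
  mid=-2.50671 |R|=0.99010 →hi
  mid=-2.59060 |R|=1.13267 →lo
  mid=-2.54865 |R|=1.06002 →lo
  mid=-2.52768 |R|=1.02472 →lo
  mid=-2.51719 |R|=1.00733 →lo
  ...
  [-2.51277,-2.51260] ⇒ x*=-2.5127
Interval (-2.5127, 0).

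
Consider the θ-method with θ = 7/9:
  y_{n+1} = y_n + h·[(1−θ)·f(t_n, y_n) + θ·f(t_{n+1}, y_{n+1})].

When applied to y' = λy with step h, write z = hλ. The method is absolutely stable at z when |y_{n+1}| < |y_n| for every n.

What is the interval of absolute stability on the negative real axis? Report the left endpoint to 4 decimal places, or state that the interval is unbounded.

unbounded; (−∞, 0).

Set f=λy, z=hλ:
  y_{n+1} = y_n + z·[2/9·y_n + 7/9·y_{n+1}] ⇒ (1 − 7/9z)y_{n+1} = (1 + 2/9z)y_n
  Hence R(z) = (1 + 2/9z)/(1 − 7/9z).

Solve |R(x)|<1 on ℝ⁻.
x=-0.61: |R|=0.5863
x=-2: |R|=0.2174
x=-10: |R|=0.1392
x=-100: |R|=0.2694
θ=7/9≥1/2 ⇒ |1+2/9x|<|1−7/9x| ∀x<0 ⇒ interval (−∞,0).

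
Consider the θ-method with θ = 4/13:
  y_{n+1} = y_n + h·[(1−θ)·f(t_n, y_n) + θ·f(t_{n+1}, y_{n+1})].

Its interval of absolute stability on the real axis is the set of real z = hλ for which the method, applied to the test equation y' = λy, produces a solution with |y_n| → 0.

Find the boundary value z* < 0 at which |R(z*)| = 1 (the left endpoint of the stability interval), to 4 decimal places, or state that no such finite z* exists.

Test eqn y'=λy, z=hλ:
  y_{n+1} = y_n + z·[9/13·y_n + 4/13·y_{n+1}] ⇒ (1 − 4/13z)y_{n+1} = (1 + 9/13z)y_n
  ⇒ R(z) = (1 + 9/13z)/(1 − 4/13z).

Need |R(x)|<1, x<0.
x=-0.44: |R|=0.6125
R=−1: 1+9/13x = −1+4/13x ⇒ -5/13x=2 ⇒ x=2/(-5/13)=-5.2000
Confirm numerically:
  x=-4.612: |R|=0.90651 <1
  x=-4.243: |R|=0.84035 <1
  x=-3.934: |R|=0.77972 <1
  x=-2.455: |R|=0.39855 <1
  x=-5.755: |R|=1.07704 >1
  x=-5.446: |R|=1.03536 >1
  x=-5.307: |R|=1.01563 >1
So |R|<1 on (-5.2000, 0).

z* = -5.2000.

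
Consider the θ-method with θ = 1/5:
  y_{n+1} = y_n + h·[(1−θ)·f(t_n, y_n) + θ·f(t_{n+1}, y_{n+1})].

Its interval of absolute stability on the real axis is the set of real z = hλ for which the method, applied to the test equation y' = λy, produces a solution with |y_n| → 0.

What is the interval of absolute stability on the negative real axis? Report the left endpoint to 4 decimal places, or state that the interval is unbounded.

(-3.3333, 0).

On y'=λy, z=hλ:
  y_{n+1} = y_n + z·[4/5·y_n + 1/5·y_{n+1}] ⇒ (1 − 1/5z)y_{n+1} = (1 + 4/5z)y_n
  so R(z) = (1 + 4/5z)/(1 − 1/5z).

Solve |R(x)|<1 on ℝ⁻.
x=-0.9: |R|=0.2373
R=−1: 1+4/5x = −1+1/5x ⇒ -3/5x=2 ⇒ x=2/(-3/5)=-3.3333
Confirm numerically:
  x=-3.152: |R|=0.93327 <1
  x=-3.075: |R|=0.90402 <1
  x=-2.408: |R|=0.62527 <1
  x=-3.780: |R|=1.15262 >1
  x=-3.602: |R|=1.09370 >1
  x=-3.417: |R|=1.02982 >1
Interval (-3.3333, 0).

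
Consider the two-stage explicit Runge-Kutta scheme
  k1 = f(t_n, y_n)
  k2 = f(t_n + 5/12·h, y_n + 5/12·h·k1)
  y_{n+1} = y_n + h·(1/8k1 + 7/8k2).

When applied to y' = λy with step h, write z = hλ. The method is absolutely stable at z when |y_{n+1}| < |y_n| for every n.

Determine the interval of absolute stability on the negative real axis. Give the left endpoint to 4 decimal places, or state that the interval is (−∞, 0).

Test eqn y'=λy, z=hλ:
  k1=λy_n ⇒ h·k1=z·y_n;  k2=λ(1+5/12z)y_n ⇒ h·k2=z(1+5/12z)y_n
  y_{n+1}/y_n = 1 + 1/8z + 7/8z(1+5/12z) = 1 + z + 35/96z²
  R(z) = 1 + z + 35/96z².

Find x<0 with |R(x)|<1.
x=-1.6: |R|=0.3333
R=1: x+35/96x²=0 ⇒ x=−96/35=-2.7429; min R=1−1/(4·35/96)=0.3143>−1
Confirm numerically:
  x=-1.725: |R|=0.35986 <1
  x=-1.433: |R|=0.31567 <1
  x=-1.376: |R|=0.31429 <1
  x=-3.278: |R|=1.63955 >1
  x=-3.195: |R|=1.52668 >1
So |R|<1 on (-2.7429, 0).

(-2.7429, 0).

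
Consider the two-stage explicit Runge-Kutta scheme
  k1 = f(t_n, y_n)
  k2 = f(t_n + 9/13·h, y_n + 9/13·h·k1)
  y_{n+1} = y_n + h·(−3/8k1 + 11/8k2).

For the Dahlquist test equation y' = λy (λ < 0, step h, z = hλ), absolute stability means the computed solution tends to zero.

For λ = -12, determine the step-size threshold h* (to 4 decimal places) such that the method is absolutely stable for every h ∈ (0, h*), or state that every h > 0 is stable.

With y'=λy (z=hλ):
  k1=λy_n ⇒ h·k1=z·y_n;  k2=λ(1+9/13z)y_n ⇒ h·k2=z(1+9/13z)y_n
  y_{n+1}/y_n = 1 − 3/8z + 11/8z(1+9/13z) = 1 + z + 99/104z²
  Hence R(z) = 1 + z + 99/104z².

Need |R(x)|<1, x<0.
x=-0.68: |R|=0.7602
R=1: x+99/104x²=0 ⇒ x=−104/99=-1.0505; min R=1−1/(4·99/104)=0.7374>−1
Confirm numerically:
  x=-0.765: |R|=0.79209 <1
  x=-0.711: |R|=0.77022 <1
  x=-0.563: |R|=0.73873 <1
  x=-1.523: |R|=1.68501 >1
  x=-1.219: |R|=1.19552 >1
Interval (-1.0505, 0).

(-1.0505,0); λ=-12 ⇒ h* = (104/99)/12 = 0.0875.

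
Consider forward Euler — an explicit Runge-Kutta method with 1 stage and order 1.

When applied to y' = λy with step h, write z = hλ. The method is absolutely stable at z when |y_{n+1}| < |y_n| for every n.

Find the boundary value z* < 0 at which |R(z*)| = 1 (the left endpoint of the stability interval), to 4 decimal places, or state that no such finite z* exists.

left endpoint -2.0000.

With y'=λy (z=hλ):
  order 1, 1-stage ⇒ R(z)=1+z
  (e.g. R(-1.61)=-0.61000, |R|=0.61000)

Find x<0 with |R(x)|<1.
x=-1.61: |R|=0.6100
|R(-1.98)|=0.9800 |R(-0.83)|=0.1700 |R(-0.73)|=0.2700
Bisect:
  x_lo=-2.6263 |R|=1.6263  x_hi=-0.3501 |R|=0.6499
  mid=-1.48820 |R|=0.48820 →hi
  mid=-2.05724 |R|=1.05724 →lo
  mid=-1.77272 |R|=0.77272 →hi
  mid=-1.91498 |R|=0.91498 →hi
  mid=-1.98611 |R|=0.98611 →hi
  mid=-2.02168 |R|=1.02168 →lo
  mid=-2.00389 |R|=1.00389 →lo
  mid=-1.99500 |R|=0.99500 →hi
  mid=-1.99945 |R|=0.99945 →hi
  mid=-2.00167 |R|=1.00167 →lo
  ...
  [-2.00000,-1.99986] ⇒ x*=-2.0000
Interval (-2.0000, 0).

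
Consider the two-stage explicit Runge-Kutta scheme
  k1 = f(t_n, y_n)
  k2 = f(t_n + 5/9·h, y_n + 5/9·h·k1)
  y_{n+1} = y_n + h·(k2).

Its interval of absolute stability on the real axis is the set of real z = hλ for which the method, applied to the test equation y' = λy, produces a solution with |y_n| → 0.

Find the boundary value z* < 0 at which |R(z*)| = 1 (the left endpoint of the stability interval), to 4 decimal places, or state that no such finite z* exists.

Set f=λy, z=hλ:
  k1=λy_n ⇒ h·k1=z·y_n;  k2=λ(1+5/9z)y_n ⇒ h·k2=z(1+5/9z)y_n
  y_{n+1}/y_n = 1 + z(1+5/9z) = 1 + z + 5/9z²
  R(z) = 1 + z + 5/9z².

Solve |R(x)|<1 on ℝ⁻.
x=-1.4: |R|=0.6889
R=1: x+5/9x²=0 ⇒ x=−9/5=-1.8000; min R=1−1/(4·5/9)=0.5500>−1
Confirm numerically:
  x=-1.743: |R|=0.94481 <1
  x=-1.621: |R|=0.83880 <1
  x=-1.358: |R|=0.66654 <1
  x=-1.052: |R|=0.56284 <1
  x=-2.374: |R|=1.75704 >1
  x=-2.142: |R|=1.40698 >1
  x=-2.123: |R|=1.38096 >1
Stable set (-1.8000, 0).

z* = -1.8000.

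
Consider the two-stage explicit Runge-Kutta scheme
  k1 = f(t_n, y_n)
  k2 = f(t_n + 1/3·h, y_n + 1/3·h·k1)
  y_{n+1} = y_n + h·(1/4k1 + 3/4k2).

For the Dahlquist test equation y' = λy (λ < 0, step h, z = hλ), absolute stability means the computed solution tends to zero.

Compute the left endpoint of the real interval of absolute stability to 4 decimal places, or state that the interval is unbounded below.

Test eqn y'=λy, z=hλ:
  k1=λy_n ⇒ h·k1=z·y_n;  k2=λ(1+1/3z)y_n ⇒ h·k2=z(1+1/3z)y_n
  y_{n+1}/y_n = 1 + 1/4z + 3/4z(1+1/3z) = 1 + z + 1/4z²
  Hence R(z) = 1 + z + 1/4z².

Boundary: |R(x)|=1, x<0.
x=-0.47: |R|=0.5852
R=1: x+1/4x²=0 ⇒ x=−4=-4.0000; min R=1−1/(4·1/4)=0.0000>−1
Confirm numerically:
  x=-3.430: |R|=0.51123 <1
  x=-2.707: |R|=0.12496 <1
  x=-2.139: |R|=0.00483 <1
  x=-1.767: |R|=0.01357 <1
  x=-4.517: |R|=1.58382 >1
  x=-4.197: |R|=1.20670 >1
Stable set (-4.0000, 0).

z* = -4.0000.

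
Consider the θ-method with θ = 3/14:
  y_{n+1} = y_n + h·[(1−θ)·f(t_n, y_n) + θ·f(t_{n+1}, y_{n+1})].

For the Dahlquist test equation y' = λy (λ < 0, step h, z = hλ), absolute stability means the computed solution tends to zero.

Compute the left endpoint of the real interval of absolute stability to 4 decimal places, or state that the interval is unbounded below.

z* = -3.5000.

On y'=λy, z=hλ:
  y_{n+1} = y_n + z·[11/14·y_n + 3/14·y_{n+1}] ⇒ (1 − 3/14z)y_{n+1} = (1 + 11/14z)y_n
  ⇒ R(z) = (1 + 11/14z)/(1 − 3/14z).

Need |R(x)|<1, x<0.
x=-1.05: |R|=0.1429
R=−1: 1+11/14x = −1+3/14x ⇒ -4/7x=2 ⇒ x=2/(-4/7)=-3.5000
Confirm numerically:
  x=-3.018: |R|=0.83274 <1
  x=-2.358: |R|=0.56648 <1
  x=-1.754: |R|=0.27484 <1
  x=-4.009: |R|=1.15645 >1
  x=-3.856: |R|=1.11139 >1
  x=-3.636: |R|=1.04368 >1
Interval (-3.5000, 0).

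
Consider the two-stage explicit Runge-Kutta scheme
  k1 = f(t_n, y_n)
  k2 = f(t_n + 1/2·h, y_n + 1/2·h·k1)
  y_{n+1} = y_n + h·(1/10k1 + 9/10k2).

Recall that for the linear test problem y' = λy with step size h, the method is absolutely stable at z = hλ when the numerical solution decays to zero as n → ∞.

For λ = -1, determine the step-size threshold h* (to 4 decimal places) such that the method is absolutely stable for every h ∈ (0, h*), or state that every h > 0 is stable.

Set f=λy, z=hλ:
  k1=λy_n ⇒ h·k1=z·y_n;  k2=λ(1+1/2z)y_n ⇒ h·k2=z(1+1/2z)y_n
  y_{n+1}/y_n = 1 + 1/10z + 9/10z(1+1/2z) = 1 + z + 9/20z²
  R(z) = 1 + z + 9/20z².

Solve |R(x)|<1 on ℝ⁻.
x=-0.54: |R|=0.5912
R=1: x+9/20x²=0 ⇒ x=−20/9=-2.2222; min R=1−1/(4·9/20)=0.4444>−1
Confirm numerically:
  x=-1.159: |R|=0.44548 <1
  x=-1.065: |R|=0.44540 <1
  x=-0.936: |R|=0.45824 <1
  x=-0.935: |R|=0.45840 <1
  x=-2.738: |R|=1.63549 >1
  x=-2.337: |R|=1.12071 >1
So |R|<1 on (-2.2222, 0).

(-2.2222,0); λ=-1 ⇒ h* = (20/9)/1 = 2.2222.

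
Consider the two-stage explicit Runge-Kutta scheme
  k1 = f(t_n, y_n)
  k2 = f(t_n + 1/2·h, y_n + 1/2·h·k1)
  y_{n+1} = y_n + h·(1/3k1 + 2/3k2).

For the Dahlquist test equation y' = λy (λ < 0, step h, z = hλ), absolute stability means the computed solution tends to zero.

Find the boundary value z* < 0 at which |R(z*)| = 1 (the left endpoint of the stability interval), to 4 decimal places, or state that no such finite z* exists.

left endpoint -3.0000.

On y'=λy, z=hλ:
  k1=λy_n ⇒ h·k1=z·y_n;  k2=λ(1+1/2z)y_n ⇒ h·k2=z(1+1/2z)y_n
  y_{n+1}/y_n = 1 + 1/3z + 2/3z(1+1/2z) = 1 + z + 1/3z²
  Hence R(z) = 1 + z + 1/3z².

Need |R(x)|<1, x<0.
x=-1.11: |R|=0.3007
R=1: x+1/3x²=0 ⇒ x=−3=-3.0000; min R=1−1/(4·1/3)=0.2500>−1
Confirm numerically:
  x=-2.658: |R|=0.69699 <1
  x=-1.994: |R|=0.33135 <1
  x=-1.850: |R|=0.29083 <1
  x=-1.324: |R|=0.26033 <1
  x=-3.260: |R|=1.28253 >1
  x=-3.027: |R|=1.02724 >1
Stable set (-3.0000, 0).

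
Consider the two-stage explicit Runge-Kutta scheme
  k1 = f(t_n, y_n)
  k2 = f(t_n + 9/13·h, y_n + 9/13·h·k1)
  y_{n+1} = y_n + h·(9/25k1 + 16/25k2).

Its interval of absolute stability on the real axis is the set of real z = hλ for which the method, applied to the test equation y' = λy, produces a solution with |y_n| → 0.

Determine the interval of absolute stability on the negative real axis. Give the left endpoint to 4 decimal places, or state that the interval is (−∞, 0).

Test eqn y'=λy, z=hλ:
  k1=λy_n ⇒ h·k1=z·y_n;  k2=λ(1+9/13z)y_n ⇒ h·k2=z(1+9/13z)y_n
  y_{n+1}/y_n = 1 + 9/25z + 16/25z(1+9/13z) = 1 + z + 144/325z²
  Hence R(z) = 1 + z + 144/325z².

Need |R(x)|<1, x<0.
x=-1.78: |R|=0.6238
R=1: x+144/325x²=0 ⇒ x=−325/144=-2.2569; min R=1−1/(4·144/325)=0.4358>−1
Confirm numerically:
  x=-1.637: |R|=0.55034 <1
  x=-1.419: |R|=0.47316 <1
  x=-1.336: |R|=0.45485 <1
  x=-1.147: |R|=0.43592 <1
  x=-2.453: |R|=1.21309 >1
  x=-2.330: |R|=1.07542 >1
  x=-2.327: |R|=1.07223 >1
So |R|<1 on (-2.2569, 0).

z∈(-2.2569,0).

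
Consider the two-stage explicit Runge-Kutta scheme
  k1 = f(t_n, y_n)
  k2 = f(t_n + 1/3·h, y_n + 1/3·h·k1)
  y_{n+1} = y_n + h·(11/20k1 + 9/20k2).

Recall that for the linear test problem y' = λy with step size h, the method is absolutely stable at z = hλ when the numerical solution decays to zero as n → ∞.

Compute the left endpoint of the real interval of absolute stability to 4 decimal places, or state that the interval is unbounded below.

With y'=λy (z=hλ):
  k1=λy_n ⇒ h·k1=z·y_n;  k2=λ(1+1/3z)y_n ⇒ h·k2=z(1+1/3z)y_n
  y_{n+1}/y_n = 1 + 11/20z + 9/20z(1+1/3z) = 1 + z + 3/20z²
  Hence R(z) = 1 + z + 3/20z².

Find x<0 with |R(x)|<1.
x=-0.71: |R|=0.3656
R=1: x+3/20x²=0 ⇒ x=−20/3=-6.6667; min R=1−1/(4·3/20)=-0.6667>−1
Confirm numerically:
  x=-6.472: |R|=0.81102 <1
  x=-5.135: |R|=0.17977 <1
  x=-4.051: |R|=0.58941 <1
  x=-2.978: |R|=0.64773 <1
  x=-7.057: |R|=1.41319 >1
  x=-6.766: |R|=1.10081 >1
  x=-6.733: |R|=1.06699 >1
Interval (-6.6667, 0).

z* = -6.6667.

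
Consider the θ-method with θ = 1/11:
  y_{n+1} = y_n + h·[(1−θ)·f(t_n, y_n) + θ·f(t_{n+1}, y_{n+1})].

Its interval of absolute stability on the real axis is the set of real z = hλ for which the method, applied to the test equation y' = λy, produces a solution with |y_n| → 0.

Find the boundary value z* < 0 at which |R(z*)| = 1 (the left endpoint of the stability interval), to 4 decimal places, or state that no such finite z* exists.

z* = -2.4444.

With y'=λy (z=hλ):
  y_{n+1} = y_n + z·[10/11·y_n + 1/11·y_{n+1}] ⇒ (1 − 1/11z)y_{n+1} = (1 + 10/11z)y_n
  Hence R(z) = (1 + 10/11z)/(1 − 1/11z).

Find x<0 with |R(x)|<1.
x=-0.94: |R|=0.1340
R=−1: 1+10/11x = −1+1/11x ⇒ -9/11x=2 ⇒ x=2/(-9/11)=-2.4444
Confirm numerically:
  x=-1.656: |R|=0.43932 <1
  x=-1.345: |R|=0.19846 <1
  x=-1.017: |R|=0.06907 <1
  x=-3.005: |R|=1.36023 >1
  x=-2.762: |R|=1.20767 >1
So |R|<1 on (-2.4444, 0).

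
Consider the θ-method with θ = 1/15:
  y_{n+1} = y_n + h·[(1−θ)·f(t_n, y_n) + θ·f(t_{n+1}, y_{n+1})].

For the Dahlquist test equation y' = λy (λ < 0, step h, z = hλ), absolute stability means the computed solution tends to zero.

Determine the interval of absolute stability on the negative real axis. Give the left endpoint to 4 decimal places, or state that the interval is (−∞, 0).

On y'=λy, z=hλ:
  y_{n+1} = y_n + z·[14/15·y_n + 1/15·y_{n+1}] ⇒ (1 − 1/15z)y_{n+1} = (1 + 14/15z)y_n
  ⇒ R(z) = (1 + 14/15z)/(1 − 1/15z).

Solve |R(x)|<1 on ℝ⁻.
x=-1.56: |R|=0.4130
R=−1: 1+14/15x = −1+1/15x ⇒ -13/15x=2 ⇒ x=2/(-13/15)=-2.3077
Confirm numerically:
  x=-1.776: |R|=0.58798 <1
  x=-1.674: |R|=0.50594 <1
  x=-1.483: |R|=0.34957 <1
  x=-1.177: |R|=0.09136 <1
  x=-2.578: |R|=1.19991 >1
  x=-2.534: |R|=1.16779 >1
  x=-2.367: |R|=1.04439 >1
So |R|<1 on (-2.3077, 0).

z∈(-2.3077,0).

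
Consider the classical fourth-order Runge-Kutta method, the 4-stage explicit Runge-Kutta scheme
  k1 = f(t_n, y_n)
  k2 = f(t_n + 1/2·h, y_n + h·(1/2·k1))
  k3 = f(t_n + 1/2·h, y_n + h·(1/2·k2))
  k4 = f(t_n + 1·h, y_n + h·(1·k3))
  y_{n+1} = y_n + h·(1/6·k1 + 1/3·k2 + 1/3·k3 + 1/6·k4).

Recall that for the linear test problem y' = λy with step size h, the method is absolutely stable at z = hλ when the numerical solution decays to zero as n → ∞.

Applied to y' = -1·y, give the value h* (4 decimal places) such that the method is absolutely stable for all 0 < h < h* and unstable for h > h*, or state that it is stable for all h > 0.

On y'=λy, z=hλ:
  order 4, 4-stage ⇒ R(z)=1+z+z^2/2+z^3/6+z^4/24
  (e.g. R(-0.98)=0.38177, |R|=0.38177)

Boundary: |R(x)|=1, x<0.
x=-0.98: |R|=0.3818
|R(-2.54)|=0.6889 |R(-1.25)|=0.3075 |R(-1.05)|=0.3590
Bisect:
  x_lo=-3.1019 |R|=1.5922  x_hi=-0.2933 |R|=0.7458
  mid=-1.69761 |R|=0.27400 →hi
  mid=-2.39976 |R|=0.55820 →hi
  mid=-2.75084 |R|=0.94928 →hi
  mid=-2.92638 |R|=1.23440 →lo
  mid=-2.83861 |R|=1.08340 →lo
  mid=-2.79472 |R|=1.01431 →lo
  mid=-2.77278 |R|=0.98130 →hi
  mid=-2.78375 |R|=0.99768 →hi
  mid=-2.78924 |R|=1.00596 →lo
  mid=-2.78649 |R|=1.00181 →lo
  ...
  [-2.78529,-2.78512] ⇒ x*=-2.7853
Interval (-2.7853, 0).

(-2.7853,0); λ=-1 ⇒ h* = 2.7853.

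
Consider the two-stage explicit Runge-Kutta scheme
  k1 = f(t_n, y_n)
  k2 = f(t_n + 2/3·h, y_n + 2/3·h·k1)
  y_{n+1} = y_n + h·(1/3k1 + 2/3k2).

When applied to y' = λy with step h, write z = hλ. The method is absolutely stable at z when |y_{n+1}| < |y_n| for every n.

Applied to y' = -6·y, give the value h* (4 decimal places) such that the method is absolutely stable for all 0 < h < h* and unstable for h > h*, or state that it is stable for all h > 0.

(-2.2500,0); λ=-6 ⇒ h* = (9/4)/6 = 0.3750.

Test eqn y'=λy, z=hλ:
  k1=λy_n ⇒ h·k1=z·y_n;  k2=λ(1+2/3z)y_n ⇒ h·k2=z(1+2/3z)y_n
  y_{n+1}/y_n = 1 + 1/3z + 2/3z(1+2/3z) = 1 + z + 4/9z²
  R(z) = 1 + z + 4/9z².

Need |R(x)|<1, x<0.
x=-1.62: |R|=0.5464
R=1: x+4/9x²=0 ⇒ x=−9/4=-2.2500; min R=1−1/(4·4/9)=0.4375>−1
Confirm numerically:
  x=-2.133: |R|=0.88908 <1
  x=-1.503: |R|=0.50100 <1
  x=-1.357: |R|=0.46142 <1
  x=-2.746: |R|=1.60534 >1
  x=-2.472: |R|=1.24390 >1
  x=-2.329: |R|=1.08177 >1
Stable set (-2.2500, 0).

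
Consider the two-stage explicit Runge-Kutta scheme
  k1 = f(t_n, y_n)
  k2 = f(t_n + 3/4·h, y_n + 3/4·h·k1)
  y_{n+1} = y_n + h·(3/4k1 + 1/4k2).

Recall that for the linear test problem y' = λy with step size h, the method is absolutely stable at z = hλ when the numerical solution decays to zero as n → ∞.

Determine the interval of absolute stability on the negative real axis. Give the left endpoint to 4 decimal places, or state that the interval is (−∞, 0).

(-5.3333, 0).

Test eqn y'=λy, z=hλ:
  k1=λy_n ⇒ h·k1=z·y_n;  k2=λ(1+3/4z)y_n ⇒ h·k2=z(1+3/4z)y_n
  y_{n+1}/y_n = 1 + 3/4z + 1/4z(1+3/4z) = 1 + z + 3/16z²
  Hence R(z) = 1 + z + 3/16z².

Boundary: |R(x)|=1, x<0.
x=-0.7: |R|=0.3919
R=1: x+3/16x²=0 ⇒ x=−16/3=-5.3333; min R=1−1/(4·3/16)=-0.3333>−1
Confirm numerically:
  x=-4.452: |R|=0.26431 <1
  x=-4.168: |R|=0.08929 <1
  x=-3.973: |R|=0.01336 <1
  x=-3.691: |R|=0.13660 <1
  x=-5.903: |R|=1.63051 >1
  x=-5.536: |R|=1.21037 >1
Stable set (-5.3333, 0).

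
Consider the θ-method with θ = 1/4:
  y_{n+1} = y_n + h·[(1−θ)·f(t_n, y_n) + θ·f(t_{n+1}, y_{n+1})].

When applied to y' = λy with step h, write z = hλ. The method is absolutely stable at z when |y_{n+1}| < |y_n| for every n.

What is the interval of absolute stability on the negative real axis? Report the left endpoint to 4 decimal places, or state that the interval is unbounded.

(-4.0000, 0).

With y'=λy (z=hλ):
  y_{n+1} = y_n + z·[3/4·y_n + 1/4·y_{n+1}] ⇒ (1 − 1/4z)y_{n+1} = (1 + 3/4z)y_n
  ⇒ R(z) = (1 + 3/4z)/(1 − 1/4z).

Find x<0 with |R(x)|<1.
x=-0.79: |R|=0.3403
R=−1: 1+3/4x = −1+1/4x ⇒ -1/2x=2 ⇒ x=2/(-1/2)=-4.0000
Confirm numerically:
  x=-2.719: |R|=0.61869 <1
  x=-2.705: |R|=0.61372 <1
  x=-1.979: |R|=0.32397 <1
  x=-4.580: |R|=1.13520 >1
  x=-4.449: |R|=1.10628 >1
Stable set (-4.0000, 0).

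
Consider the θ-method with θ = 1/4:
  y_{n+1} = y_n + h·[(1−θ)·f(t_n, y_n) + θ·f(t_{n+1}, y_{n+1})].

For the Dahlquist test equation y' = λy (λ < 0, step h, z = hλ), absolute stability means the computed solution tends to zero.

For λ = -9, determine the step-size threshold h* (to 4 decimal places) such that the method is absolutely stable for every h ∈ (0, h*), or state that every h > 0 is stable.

(-4.0000,0); λ=-9 ⇒ h* = (4)/9 = 0.4444.

With y'=λy (z=hλ):
  y_{n+1} = y_n + z·[3/4·y_n + 1/4·y_{n+1}] ⇒ (1 − 1/4z)y_{n+1} = (1 + 3/4z)y_n
  ⇒ R(z) = (1 + 3/4z)/(1 − 1/4z).

Need |R(x)|<1, x<0.
x=-0.43: |R|=0.6117
R=−1: 1+3/4x = −1+1/4x ⇒ -1/2x=2 ⇒ x=2/(-1/2)=-4.0000
Confirm numerically:
  x=-3.933: |R|=0.98311 <1
  x=-3.638: |R|=0.90521 <1
  x=-3.334: |R|=0.81838 <1
  x=-1.899: |R|=0.28768 <1
  x=-4.553: |R|=1.12931 >1
  x=-4.163: |R|=1.03994 >1
  x=-4.036: |R|=1.00896 >1
So |R|<1 on (-4.0000, 0).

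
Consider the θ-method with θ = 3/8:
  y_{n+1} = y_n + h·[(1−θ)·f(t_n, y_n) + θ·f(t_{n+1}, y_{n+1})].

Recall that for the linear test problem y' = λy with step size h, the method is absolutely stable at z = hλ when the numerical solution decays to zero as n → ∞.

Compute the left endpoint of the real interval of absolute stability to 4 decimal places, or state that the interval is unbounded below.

left endpoint -8.0000.

With y'=λy (z=hλ):
  y_{n+1} = y_n + z·[5/8·y_n + 3/8·y_{n+1}] ⇒ (1 − 3/8z)y_{n+1} = (1 + 5/8z)y_n
  Hence R(z) = (1 + 5/8z)/(1 − 3/8z).

Need |R(x)|<1, x<0.
x=-0.79: |R|=0.3905
R=−1: 1+5/8x = −1+3/8x ⇒ -1/4x=2 ⇒ x=2/(-1/4)=-8.0000
Confirm numerically:
  x=-7.917: |R|=0.99477 <1
  x=-5.366: |R|=0.78139 <1
  x=-3.512: |R|=0.51575 <1
  x=-8.218: |R|=1.01335 >1
  x=-8.103: |R|=1.00638 >1
  x=-8.035: |R|=1.00218 >1
Interval (-8.0000, 0).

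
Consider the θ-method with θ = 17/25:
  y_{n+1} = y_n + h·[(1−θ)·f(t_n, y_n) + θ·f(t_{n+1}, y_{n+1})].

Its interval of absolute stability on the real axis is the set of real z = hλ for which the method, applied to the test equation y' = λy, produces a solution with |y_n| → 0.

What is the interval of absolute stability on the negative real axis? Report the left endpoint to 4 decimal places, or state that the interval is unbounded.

Test eqn y'=λy, z=hλ:
  y_{n+1} = y_n + z·[8/25·y_n + 17/25·y_{n+1}] ⇒ (1 − 17/25z)y_{n+1} = (1 + 8/25z)y_n
  Hence R(z) = (1 + 8/25z)/(1 − 17/25z).

Need |R(x)|<1, x<0.
x=-1.54: |R|=0.2478
x=-2: |R|=0.1525
x=-10: |R|=0.2821
x=-100: |R|=0.4493
θ=17/25≥1/2 ⇒ |1+8/25x|<|1−17/25x| ∀x<0 ⇒ stable on all of ℝ⁻.

interval (−∞, 0).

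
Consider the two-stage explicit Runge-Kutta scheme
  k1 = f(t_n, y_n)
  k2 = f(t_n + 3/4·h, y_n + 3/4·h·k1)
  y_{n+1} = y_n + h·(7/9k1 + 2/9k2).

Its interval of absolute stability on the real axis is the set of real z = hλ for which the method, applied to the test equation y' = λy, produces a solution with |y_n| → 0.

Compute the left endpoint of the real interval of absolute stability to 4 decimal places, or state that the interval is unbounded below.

z* = -6.0000.

Set f=λy, z=hλ:
  k1=λy_n ⇒ h·k1=z·y_n;  k2=λ(1+3/4z)y_n ⇒ h·k2=z(1+3/4z)y_n
  y_{n+1}/y_n = 1 + 7/9z + 2/9z(1+3/4z) = 1 + z + 1/6z²
  ⇒ R(z) = 1 + z + 1/6z².

Solve |R(x)|<1 on ℝ⁻.
x=-1.64: |R|=0.1917
R=1: x+1/6x²=0 ⇒ x=−6=-6.0000; min R=1−1/(4·1/6)=-0.5000>−1
Confirm numerically:
  x=-5.106: |R|=0.23921 <1
  x=-4.284: |R|=0.22522 <1
  x=-4.069: |R|=0.30954 <1
  x=-2.686: |R|=0.48357 <1
  x=-6.554: |R|=1.60515 >1
  x=-6.334: |R|=1.35259 >1
  x=-6.217: |R|=1.22485 >1
Interval (-6.0000, 0).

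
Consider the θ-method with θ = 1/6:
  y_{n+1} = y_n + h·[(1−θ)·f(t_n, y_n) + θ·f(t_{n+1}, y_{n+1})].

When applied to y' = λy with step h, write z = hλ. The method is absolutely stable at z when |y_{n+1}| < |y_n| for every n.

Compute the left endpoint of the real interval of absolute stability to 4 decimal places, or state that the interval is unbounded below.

z* = -3.0000.

Test eqn y'=λy, z=hλ:
  y_{n+1} = y_n + z·[5/6·y_n + 1/6·y_{n+1}] ⇒ (1 − 1/6z)y_{n+1} = (1 + 5/6z)y_n
  so R(z) = (1 + 5/6z)/(1 − 1/6z).

Find x<0 with |R(x)|<1.
x=-1.4: |R|=0.1351
R=−1: 1+5/6x = −1+1/6x ⇒ -2/3x=2 ⇒ x=2/(-2/3)=-3.0000
Confirm numerically:
  x=-2.908: |R|=0.95869 <1
  x=-2.640: |R|=0.83333 <1
  x=-2.374: |R|=0.70098 <1
  x=-1.591: |R|=0.25754 <1
  x=-3.485: |R|=1.20453 >1
  x=-3.202: |R|=1.08781 >1
  x=-3.199: |R|=1.08653 >1
Stable set (-3.0000, 0).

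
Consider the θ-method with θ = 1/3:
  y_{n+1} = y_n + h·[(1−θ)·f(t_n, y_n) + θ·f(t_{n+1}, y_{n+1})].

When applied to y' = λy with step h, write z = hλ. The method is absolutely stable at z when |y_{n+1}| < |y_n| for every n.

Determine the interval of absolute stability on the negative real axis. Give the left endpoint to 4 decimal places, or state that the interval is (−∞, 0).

Test eqn y'=λy, z=hλ:
  y_{n+1} = y_n + z·[2/3·y_n + 1/3·y_{n+1}] ⇒ (1 − 1/3z)y_{n+1} = (1 + 2/3z)y_n
  so R(z) = (1 + 2/3z)/(1 − 1/3z).

Find x<0 with |R(x)|<1.
x=-0.9: |R|=0.3077
R=−1: 1+2/3x = −1+1/3x ⇒ -1/3x=2 ⇒ x=2/(-1/3)=-6.0000
Confirm numerically:
  x=-5.567: |R|=0.94946 <1
  x=-3.150: |R|=0.53659 <1
  x=-2.462: |R|=0.35225 <1
  x=-6.264: |R|=1.02850 >1
  x=-6.220: |R|=1.02386 >1
  x=-6.065: |R|=1.00717 >1
So |R|<1 on (-6.0000, 0).

z∈(-6.0000,0).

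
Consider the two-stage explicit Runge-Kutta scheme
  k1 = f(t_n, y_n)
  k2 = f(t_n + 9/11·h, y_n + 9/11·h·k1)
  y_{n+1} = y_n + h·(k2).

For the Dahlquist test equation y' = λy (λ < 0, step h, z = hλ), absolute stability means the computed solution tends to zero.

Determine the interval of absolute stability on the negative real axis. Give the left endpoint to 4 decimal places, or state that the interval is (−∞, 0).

z∈(-1.2222,0).

With y'=λy (z=hλ):
  k1=λy_n ⇒ h·k1=z·y_n;  k2=λ(1+9/11z)y_n ⇒ h·k2=z(1+9/11z)y_n
  y_{n+1}/y_n = 1 + z(1+9/11z) = 1 + z + 9/11z²
  so R(z) = 1 + z + 9/11z².

Solve |R(x)|<1 on ℝ⁻.
x=-1.33: |R|=1.1173
R=1: x+9/11x²=0 ⇒ x=−11/9=-1.2222; min R=1−1/(4·9/11)=0.6944>−1
Confirm numerically:
  x=-1.201: |R|=0.97915 <1
  x=-1.127: |R|=0.91220 <1
  x=-0.827: |R|=0.73258 <1
  x=-1.775: |R|=1.80278 >1
  x=-1.634: |R|=1.55051 >1
Interval (-1.2222, 0).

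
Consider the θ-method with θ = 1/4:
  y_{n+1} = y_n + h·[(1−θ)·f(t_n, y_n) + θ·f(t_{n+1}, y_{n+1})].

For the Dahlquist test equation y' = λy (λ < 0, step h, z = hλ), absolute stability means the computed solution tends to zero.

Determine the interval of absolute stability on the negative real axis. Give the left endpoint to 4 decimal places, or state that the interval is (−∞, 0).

(-4.0000, 0).

Set f=λy, z=hλ:
  y_{n+1} = y_n + z·[3/4·y_n + 1/4·y_{n+1}] ⇒ (1 − 1/4z)y_{n+1} = (1 + 3/4z)y_n
  R(z) = (1 + 3/4z)/(1 − 1/4z).

Find x<0 with |R(x)|<1.
x=-0.63: |R|=0.4557
R=−1: 1+3/4x = −1+1/4x ⇒ -1/2x=2 ⇒ x=2/(-1/2)=-4.0000
Confirm numerically:
  x=-2.290: |R|=0.45628 <1
  x=-2.180: |R|=0.41100 <1
  x=-1.732: |R|=0.20865 <1
  x=-4.454: |R|=1.10740 >1
  x=-4.114: |R|=1.02810 >1
Interval (-4.0000, 0).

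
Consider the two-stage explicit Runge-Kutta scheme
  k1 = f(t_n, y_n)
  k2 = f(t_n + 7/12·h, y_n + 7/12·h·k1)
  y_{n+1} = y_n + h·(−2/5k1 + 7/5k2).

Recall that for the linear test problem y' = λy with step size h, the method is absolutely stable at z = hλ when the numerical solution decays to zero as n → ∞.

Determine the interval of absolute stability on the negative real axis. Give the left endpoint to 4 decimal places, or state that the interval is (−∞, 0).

With y'=λy (z=hλ):
  k1=λy_n ⇒ h·k1=z·y_n;  k2=λ(1+7/12z)y_n ⇒ h·k2=z(1+7/12z)y_n
  y_{n+1}/y_n = 1 − 2/5z + 7/5z(1+7/12z) = 1 + z + 49/60z²
  ⇒ R(z) = 1 + z + 49/60z².

Boundary: |R(x)|=1, x<0.
x=-0.45: |R|=0.7154
R=1: x+49/60x²=0 ⇒ x=−60/49=-1.2245; min R=1−1/(4·49/60)=0.6939>−1
Confirm numerically:
  x=-0.913: |R|=0.76775 <1
  x=-0.661: |R|=0.69582 <1
  x=-0.648: |R|=0.69492 <1
  x=-1.716: |R|=1.68880 >1
  x=-1.415: |R|=1.22015 >1
  x=-1.246: |R|=1.02189 >1
Interval (-1.2245, 0).

z∈(-1.2245,0).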